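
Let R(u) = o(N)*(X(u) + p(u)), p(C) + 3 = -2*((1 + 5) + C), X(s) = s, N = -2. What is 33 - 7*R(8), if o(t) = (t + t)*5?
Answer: -3187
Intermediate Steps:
o(t) = 10*t (o(t) = (2*t)*5 = 10*t)
p(C) = -15 - 2*C (p(C) = -3 - 2*((1 + 5) + C) = -3 - 2*(6 + C) = -3 + (-12 - 2*C) = -15 - 2*C)
R(u) = 300 + 20*u (R(u) = (10*(-2))*(u + (-15 - 2*u)) = -20*(-15 - u) = 300 + 20*u)
33 - 7*R(8) = 33 - 7*(300 + 20*8) = 33 - 7*(300 + 160) = 33 - 7*460 = 33 - 3220 = -3187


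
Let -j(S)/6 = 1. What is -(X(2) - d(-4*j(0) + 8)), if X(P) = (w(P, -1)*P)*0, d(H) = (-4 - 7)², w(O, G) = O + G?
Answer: 121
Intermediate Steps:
j(S) = -6 (j(S) = -6*1 = -6)
w(O, G) = G + O
d(H) = 121 (d(H) = (-11)² = 121)
X(P) = 0 (X(P) = ((-1 + P)*P)*0 = (P*(-1 + P))*0 = 0)
-(X(2) - d(-4*j(0) + 8)) = -(0 - 1*121) = -(0 - 121) = -1*(-121) = 121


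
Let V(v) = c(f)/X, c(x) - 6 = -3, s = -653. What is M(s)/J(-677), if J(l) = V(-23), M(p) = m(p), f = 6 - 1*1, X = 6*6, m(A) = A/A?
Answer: 12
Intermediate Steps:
m(A) = 1
X = 36
f = 5 (f = 6 - 1 = 5)
c(x) = 3 (c(x) = 6 - 3 = 3)
M(p) = 1
V(v) = 1/12 (V(v) = 3/36 = 3*(1/36) = 1/12)
J(l) = 1/12
M(s)/J(-677) = 1/(1/12) = 1*12 = 12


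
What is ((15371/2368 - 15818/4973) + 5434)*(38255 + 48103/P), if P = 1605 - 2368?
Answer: 932933562645453785/4492568416 ≈ 2.0766e+8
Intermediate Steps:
P = -763
((15371/2368 - 15818/4973) + 5434)*(38255 + 48103/P) = ((15371/2368 - 15818/4973) + 5434)*(38255 + 48103/(-763)) = ((15371*(1/2368) - 15818*1/4973) + 5434)*(38255 + 48103*(-1/763)) = ((15371/2368 - 15818/4973) + 5434)*(38255 - 48103/763) = (38982959/11776064 + 5434)*(29140462/763) = (64030114735/11776064)*(29140462/763) = 932933562645453785/4492568416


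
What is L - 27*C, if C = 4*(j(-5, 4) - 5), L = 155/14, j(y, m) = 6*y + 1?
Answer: 51563/14 ≈ 3683.1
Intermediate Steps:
j(y, m) = 1 + 6*y
L = 155/14 (L = 155*(1/14) = 155/14 ≈ 11.071)
C = -136 (C = 4*((1 + 6*(-5)) - 5) = 4*((1 - 30) - 5) = 4*(-29 - 5) = 4*(-34) = -136)
L - 27*C = 155/14 - 27*(-136) = 155/14 + 3672 = 51563/14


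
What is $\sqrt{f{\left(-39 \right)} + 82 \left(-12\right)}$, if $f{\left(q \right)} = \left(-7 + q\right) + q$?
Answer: $i \sqrt{1069} \approx 32.696 i$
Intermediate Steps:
$f{\left(q \right)} = -7 + 2 q$
$\sqrt{f{\left(-39 \right)} + 82 \left(-12\right)} = \sqrt{\left(-7 + 2 \left(-39\right)\right) + 82 \left(-12\right)} = \sqrt{\left(-7 - 78\right) - 984} = \sqrt{-85 - 984} = \sqrt{-1069} = i \sqrt{1069}$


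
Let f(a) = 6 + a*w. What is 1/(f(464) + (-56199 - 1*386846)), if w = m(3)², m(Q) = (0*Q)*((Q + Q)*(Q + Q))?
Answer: -1/443039 ≈ -2.2571e-6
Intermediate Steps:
m(Q) = 0 (m(Q) = 0*((2*Q)*(2*Q)) = 0*(4*Q²) = 0)
w = 0 (w = 0² = 0)
f(a) = 6 (f(a) = 6 + a*0 = 6 + 0 = 6)
1/(f(464) + (-56199 - 1*386846)) = 1/(6 + (-56199 - 1*386846)) = 1/(6 + (-56199 - 386846)) = 1/(6 - 443045) = 1/(-443039) = -1/443039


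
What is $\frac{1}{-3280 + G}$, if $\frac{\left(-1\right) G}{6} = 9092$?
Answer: $- \frac{1}{57832} \approx -1.7291 \cdot 10^{-5}$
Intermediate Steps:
$G = -54552$ ($G = \left(-6\right) 9092 = -54552$)
$\frac{1}{-3280 + G} = \frac{1}{-3280 - 54552} = \frac{1}{-57832} = - \frac{1}{57832}$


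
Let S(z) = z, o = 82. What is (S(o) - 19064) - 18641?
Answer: -37623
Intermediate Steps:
(S(o) - 19064) - 18641 = (82 - 19064) - 18641 = -18982 - 18641 = -37623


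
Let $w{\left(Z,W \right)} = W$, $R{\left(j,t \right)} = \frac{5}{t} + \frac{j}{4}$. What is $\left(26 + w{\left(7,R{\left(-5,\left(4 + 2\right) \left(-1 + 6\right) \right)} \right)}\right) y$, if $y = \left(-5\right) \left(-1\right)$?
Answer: $\frac{1495}{12} \approx 124.58$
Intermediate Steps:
$R{\left(j,t \right)} = \frac{5}{t} + \frac{j}{4}$ ($R{\left(j,t \right)} = \frac{5}{t} + j \frac{1}{4} = \frac{5}{t} + \frac{j}{4}$)
$y = 5$
$\left(26 + w{\left(7,R{\left(-5,\left(4 + 2\right) \left(-1 + 6\right) \right)} \right)}\right) y = \left(26 + \left(\frac{5}{\left(4 + 2\right) \left(-1 + 6\right)} + \frac{1}{4} \left(-5\right)\right)\right) 5 = \left(26 - \left(\frac{5}{4} - \frac{5}{6 \cdot 5}\right)\right) 5 = \left(26 - \left(\frac{5}{4} - \frac{5}{30}\right)\right) 5 = \left(26 + \left(5 \cdot \frac{1}{30} - \frac{5}{4}\right)\right) 5 = \left(26 + \left(\frac{1}{6} - \frac{5}{4}\right)\right) 5 = \left(26 - \frac{13}{12}\right) 5 = \frac{299}{12} \cdot 5 = \frac{1495}{12}$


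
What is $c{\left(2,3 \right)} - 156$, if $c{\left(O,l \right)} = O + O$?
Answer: $-152$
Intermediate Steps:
$c{\left(O,l \right)} = 2 O$
$c{\left(2,3 \right)} - 156 = 2 \cdot 2 - 156 = 4 - 156 = -152$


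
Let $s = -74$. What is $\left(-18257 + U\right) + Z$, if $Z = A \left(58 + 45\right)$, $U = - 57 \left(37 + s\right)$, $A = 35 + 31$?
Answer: $-9350$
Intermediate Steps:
$A = 66$
$U = 2109$ ($U = - 57 \left(37 - 74\right) = \left(-57\right) \left(-37\right) = 2109$)
$Z = 6798$ ($Z = 66 \left(58 + 45\right) = 66 \cdot 103 = 6798$)
$\left(-18257 + U\right) + Z = \left(-18257 + 2109\right) + 6798 = -16148 + 6798 = -9350$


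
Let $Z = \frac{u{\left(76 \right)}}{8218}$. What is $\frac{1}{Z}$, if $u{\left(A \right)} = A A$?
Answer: $\frac{4109}{2888} \approx 1.4228$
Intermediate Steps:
$u{\left(A \right)} = A^{2}$
$Z = \frac{2888}{4109}$ ($Z = \frac{76^{2}}{8218} = 5776 \cdot \frac{1}{8218} = \frac{2888}{4109} \approx 0.70285$)
$\frac{1}{Z} = \frac{1}{\frac{2888}{4109}} = \frac{4109}{2888}$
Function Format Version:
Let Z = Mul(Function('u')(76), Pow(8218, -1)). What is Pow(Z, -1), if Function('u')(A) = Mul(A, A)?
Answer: Rational(4109, 2888) ≈ 1.4228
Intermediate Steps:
Function('u')(A) = Pow(A, 2)
Z = Rational(2888, 4109) (Z = Mul(Pow(76, 2), Pow(8218, -1)) = Mul(5776, Rational(1, 8218)) = Rational(2888, 4109) ≈ 0.70285)
Pow(Z, -1) = Pow(Rational(2888, 4109), -1) = Rational(4109, 2888)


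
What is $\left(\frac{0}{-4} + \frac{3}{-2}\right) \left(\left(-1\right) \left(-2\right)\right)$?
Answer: $-3$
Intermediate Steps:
$\left(\frac{0}{-4} + \frac{3}{-2}\right) \left(\left(-1\right) \left(-2\right)\right) = \left(0 \left(- \frac{1}{4}\right) + 3 \left(- \frac{1}{2}\right)\right) 2 = \left(0 - \frac{3}{2}\right) 2 = \left(- \frac{3}{2}\right) 2 = -3$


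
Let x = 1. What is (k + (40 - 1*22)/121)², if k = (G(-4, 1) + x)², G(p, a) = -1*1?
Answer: 324/14641 ≈ 0.022130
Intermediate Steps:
G(p, a) = -1
k = 0 (k = (-1 + 1)² = 0² = 0)
(k + (40 - 1*22)/121)² = (0 + (40 - 1*22)/121)² = (0 + (40 - 22)*(1/121))² = (0 + 18*(1/121))² = (0 + 18/121)² = (18/121)² = 324/14641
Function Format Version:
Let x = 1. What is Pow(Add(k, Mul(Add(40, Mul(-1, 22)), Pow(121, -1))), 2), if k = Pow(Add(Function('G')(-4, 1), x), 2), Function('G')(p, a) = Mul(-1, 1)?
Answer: Rational(324, 14641) ≈ 0.022130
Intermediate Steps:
Function('G')(p, a) = -1
k = 0 (k = Pow(Add(-1, 1), 2) = Pow(0, 2) = 0)
Pow(Add(k, Mul(Add(40, Mul(-1, 22)), Pow(121, -1))), 2) = Pow(Add(0, Mul(Add(40, Mul(-1, 22)), Pow(121, -1))), 2) = Pow(Add(0, Mul(Add(40, -22), Rational(1, 121))), 2) = Pow(Add(0, Mul(18, Rational(1, 121))), 2) = Pow(Add(0, Rational(18, 121)), 2) = Pow(Rational(18, 121), 2) = Rational(324, 14641)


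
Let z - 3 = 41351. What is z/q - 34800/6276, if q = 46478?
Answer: -56579029/12153997 ≈ -4.6552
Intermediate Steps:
z = 41354 (z = 3 + 41351 = 41354)
z/q - 34800/6276 = 41354/46478 - 34800/6276 = 41354*(1/46478) - 34800*1/6276 = 20677/23239 - 2900/523 = -56579029/12153997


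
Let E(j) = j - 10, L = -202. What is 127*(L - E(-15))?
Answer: -22479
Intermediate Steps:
E(j) = -10 + j
127*(L - E(-15)) = 127*(-202 - (-10 - 15)) = 127*(-202 - 1*(-25)) = 127*(-202 + 25) = 127*(-177) = -22479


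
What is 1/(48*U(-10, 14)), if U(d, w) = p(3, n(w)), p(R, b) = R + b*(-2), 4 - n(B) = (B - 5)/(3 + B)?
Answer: -17/3216 ≈ -0.0052861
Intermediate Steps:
n(B) = 4 - (-5 + B)/(3 + B) (n(B) = 4 - (B - 5)/(3 + B) = 4 - (-5 + B)/(3 + B))
p(R, b) = R - 2*b
U(d, w) = 3 - 2*(17 + 3*w)/(3 + w)
1/(48*U(-10, 14)) = 1/(48*((-25 - 3*14)/(3 + 14))) = 1/(48*((-25 - 42)/17)) = 1/(48*((1/17)*(-67))) = 1/(48*(-67/17)) = 1/(-3216/17) = -17/3216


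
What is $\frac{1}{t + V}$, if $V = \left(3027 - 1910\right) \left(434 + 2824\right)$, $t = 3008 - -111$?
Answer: $\frac{1}{3642305} \approx 2.7455 \cdot 10^{-7}$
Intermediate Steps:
$t = 3119$ ($t = 3008 + 111 = 3119$)
$V = 3639186$ ($V = 1117 \cdot 3258 = 3639186$)
$\frac{1}{t + V} = \frac{1}{3119 + 3639186} = \frac{1}{3642305}$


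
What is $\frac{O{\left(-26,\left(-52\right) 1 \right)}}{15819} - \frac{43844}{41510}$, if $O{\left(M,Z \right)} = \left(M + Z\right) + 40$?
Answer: $- \frac{347572808}{328323345} \approx -1.0586$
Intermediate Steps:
$O{\left(M,Z \right)} = 40 + M + Z$
$\frac{O{\left(-26,\left(-52\right) 1 \right)}}{15819} - \frac{43844}{41510} = \frac{40 - 26 - 52}{15819} - \frac{43844}{41510} = \left(40 - 26 - 52\right) \frac{1}{15819} - \frac{21922}{20755} = \left(-38\right) \frac{1}{15819} - \frac{21922}{20755} = - \frac{38}{15819} - \frac{21922}{20755} = - \frac{347572808}{328323345}$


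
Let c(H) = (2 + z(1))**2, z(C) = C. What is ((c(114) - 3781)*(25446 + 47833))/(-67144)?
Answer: 69102097/16786 ≈ 4116.6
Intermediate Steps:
c(H) = 9 (c(H) = (2 + 1)**2 = 3**2 = 9)
((c(114) - 3781)*(25446 + 47833))/(-67144) = ((9 - 3781)*(25446 + 47833))/(-67144) = -3772*73279*(-1/67144) = -276408388*(-1/67144) = 69102097/16786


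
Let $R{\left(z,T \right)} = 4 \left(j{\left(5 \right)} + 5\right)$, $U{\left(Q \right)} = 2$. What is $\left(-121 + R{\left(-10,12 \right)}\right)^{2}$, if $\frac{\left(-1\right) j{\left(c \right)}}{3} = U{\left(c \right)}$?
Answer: $15625$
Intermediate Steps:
$j{\left(c \right)} = -6$ ($j{\left(c \right)} = \left(-3\right) 2 = -6$)
$R{\left(z,T \right)} = -4$ ($R{\left(z,T \right)} = 4 \left(-6 + 5\right) = 4 \left(-1\right) = -4$)
$\left(-121 + R{\left(-10,12 \right)}\right)^{2} = \left(-121 - 4\right)^{2} = \left(-125\right)^{2} = 15625$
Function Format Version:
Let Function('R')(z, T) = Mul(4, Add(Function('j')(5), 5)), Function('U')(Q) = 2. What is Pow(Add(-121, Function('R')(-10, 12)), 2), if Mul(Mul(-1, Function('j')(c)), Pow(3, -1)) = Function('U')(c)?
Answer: 15625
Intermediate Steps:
Function('j')(c) = -6 (Function('j')(c) = Mul(-3, 2) = -6)
Function('R')(z, T) = -4 (Function('R')(z, T) = Mul(4, Add(-6, 5)) = Mul(4, -1) = -4)
Pow(Add(-121, Function('R')(-10, 12)), 2) = Pow(Add(-121, -4), 2) = Pow(-125, 2) = 15625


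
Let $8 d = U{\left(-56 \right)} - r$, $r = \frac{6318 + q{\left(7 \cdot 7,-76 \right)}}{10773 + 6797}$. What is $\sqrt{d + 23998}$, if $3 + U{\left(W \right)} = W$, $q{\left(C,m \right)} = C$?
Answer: $\frac{\sqrt{29624038032155}}{35140} \approx 154.89$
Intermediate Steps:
$U{\left(W \right)} = -3 + W$
$r = \frac{6367}{17570}$ ($r = \frac{6318 + 7 \cdot 7}{10773 + 6797} = \frac{6318 + 49}{17570} = 6367 \cdot \frac{1}{17570} = \frac{6367}{17570} \approx 0.36238$)
$d = - \frac{1042997}{140560}$ ($d = \frac{\left(-3 - 56\right) - \frac{6367}{17570}}{8} = \frac{-59 - \frac{6367}{17570}}{8} = \frac{1}{8} \left(- \frac{1042997}{17570}\right) = - \frac{1042997}{140560} \approx -7.4203$)
$\sqrt{d + 23998} = \sqrt{- \frac{1042997}{140560} + 23998} = \sqrt{\frac{3372115883}{140560}} = \frac{\sqrt{29624038032155}}{35140}$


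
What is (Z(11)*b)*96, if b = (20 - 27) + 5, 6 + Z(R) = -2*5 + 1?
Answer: 2880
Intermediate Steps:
Z(R) = -15 (Z(R) = -6 + (-2*5 + 1) = -6 + (-10 + 1) = -6 - 9 = -15)
b = -2 (b = -7 + 5 = -2)
(Z(11)*b)*96 = -15*(-2)*96 = 30*96 = 2880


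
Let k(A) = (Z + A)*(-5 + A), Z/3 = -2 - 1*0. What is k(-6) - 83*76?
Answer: -6176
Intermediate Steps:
Z = -6 (Z = 3*(-2 - 1*0) = 3*(-2 + 0) = 3*(-2) = -6)
k(A) = (-6 + A)*(-5 + A)
k(-6) - 83*76 = (30 + (-6)² - 11*(-6)) - 83*76 = (30 + 36 + 66) - 6308 = 132 - 6308 = -6176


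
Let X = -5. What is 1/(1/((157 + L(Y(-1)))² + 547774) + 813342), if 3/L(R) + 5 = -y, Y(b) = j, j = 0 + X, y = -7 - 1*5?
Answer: 28055330/22818578212909 ≈ 1.2295e-6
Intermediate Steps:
y = -12 (y = -7 - 5 = -12)
j = -5 (j = 0 - 5 = -5)
Y(b) = -5
L(R) = 3/7 (L(R) = 3/(-5 - 1*(-12)) = 3/(-5 + 12) = 3/7)
1/(1/((157 + L(Y(-1)))² + 547774) + 813342) = 1/(1/((157 + 3/7)² + 547774) + 813342) = 1/(1/((1102/7)² + 547774) + 813342) = 1/(1/(1214404/49 + 547774) + 813342) = 1/(1/(28055330/49) + 813342) = 1/(49/28055330 + 813342) = 1/(22818578212909/28055330) = 28055330/22818578212909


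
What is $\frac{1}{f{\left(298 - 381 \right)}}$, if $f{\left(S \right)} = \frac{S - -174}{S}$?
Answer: $- \frac{83}{91} \approx -0.91209$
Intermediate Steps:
$f{\left(S \right)} = \frac{174 + S}{S}$ ($f{\left(S \right)} = \frac{S + 174}{S} = \frac{174 + S}{S}$)
$\frac{1}{f{\left(298 - 381 \right)}} = \frac{1}{\frac{1}{298 - 381} \left(174 + \left(298 - 381\right)\right)} = \frac{1}{\frac{1}{-83} \left(174 - 83\right)} = \frac{1}{\left(- \frac{1}{83}\right) 91} = \frac{1}{- \frac{91}{83}} = - \frac{83}{91}$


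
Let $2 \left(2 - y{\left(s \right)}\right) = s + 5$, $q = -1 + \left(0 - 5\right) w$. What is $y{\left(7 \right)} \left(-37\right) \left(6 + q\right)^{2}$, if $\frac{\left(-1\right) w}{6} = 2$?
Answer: $625300$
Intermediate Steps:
$w = -12$ ($w = \left(-6\right) 2 = -12$)
$q = 59$ ($q = -1 + \left(0 - 5\right) \left(-12\right) = -1 - -60 = -1 + 60 = 59$)
$y{\left(s \right)} = - \frac{1}{2} - \frac{s}{2}$ ($y{\left(s \right)} = 2 - \frac{s + 5}{2} = 2 - \frac{5 + s}{2} = 2 - \left(\frac{5}{2} + \frac{s}{2}\right) = - \frac{1}{2} - \frac{s}{2}$)
$y{\left(7 \right)} \left(-37\right) \left(6 + q\right)^{2} = \left(- \frac{1}{2} - \frac{7}{2}\right) \left(-37\right) \left(6 + 59\right)^{2} = \left(- \frac{1}{2} - \frac{7}{2}\right) \left(-37\right) 65^{2} = \left(-4\right) \left(-37\right) 4225 = 148 \cdot 4225 = 625300$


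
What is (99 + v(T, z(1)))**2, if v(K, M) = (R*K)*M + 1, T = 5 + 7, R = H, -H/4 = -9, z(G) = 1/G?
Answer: 283024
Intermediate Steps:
H = 36 (H = -4*(-9) = 36)
R = 36
T = 12
v(K, M) = 1 + 36*K*M (v(K, M) = (36*K)*M + 1 = 36*K*M + 1 = 1 + 36*K*M)
(99 + v(T, z(1)))**2 = (99 + (1 + 36*12/1))**2 = (99 + (1 + 36*12*1))**2 = (99 + (1 + 432))**2 = (99 + 433)**2 = 532**2 = 283024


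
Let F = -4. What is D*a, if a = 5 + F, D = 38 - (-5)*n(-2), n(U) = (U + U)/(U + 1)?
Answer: 58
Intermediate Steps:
n(U) = 2*U/(1 + U) (n(U) = (2*U)/(1 + U) = 2*U/(1 + U))
D = 58 (D = 38 - (-5)*2*(-2)/(1 - 2) = 38 - (-5)*2*(-2)/(-1) = 38 - (-5)*2*(-2)*(-1) = 38 - (-5)*4 = 38 - 1*(-20) = 38 + 20 = 58)
a = 1 (a = 5 - 4 = 1)
D*a = 58*1 = 58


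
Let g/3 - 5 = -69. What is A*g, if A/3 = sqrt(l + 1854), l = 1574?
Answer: -1152*sqrt(857) ≈ -33724.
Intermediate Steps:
g = -192 (g = 15 + 3*(-69) = 15 - 207 = -192)
A = 6*sqrt(857) (A = 3*sqrt(1574 + 1854) = 3*sqrt(3428) = 3*(2*sqrt(857)) = 6*sqrt(857) ≈ 175.65)
A*g = (6*sqrt(857))*(-192) = -1152*sqrt(857)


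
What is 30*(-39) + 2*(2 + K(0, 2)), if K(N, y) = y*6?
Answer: -1142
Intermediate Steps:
K(N, y) = 6*y
30*(-39) + 2*(2 + K(0, 2)) = 30*(-39) + 2*(2 + 6*2) = -1170 + 2*(2 + 12) = -1170 + 2*14 = -1170 + 28 = -1142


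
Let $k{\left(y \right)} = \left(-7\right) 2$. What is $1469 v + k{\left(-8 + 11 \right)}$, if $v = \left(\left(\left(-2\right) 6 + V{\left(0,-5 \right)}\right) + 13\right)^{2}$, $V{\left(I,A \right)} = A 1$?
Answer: $23490$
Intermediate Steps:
$V{\left(I,A \right)} = A$
$k{\left(y \right)} = -14$
$v = 16$ ($v = \left(\left(\left(-2\right) 6 - 5\right) + 13\right)^{2} = \left(\left(-12 - 5\right) + 13\right)^{2} = \left(-17 + 13\right)^{2} = \left(-4\right)^{2} = 16$)
$1469 v + k{\left(-8 + 11 \right)} = 1469 \cdot 16 - 14 = 23504 - 14 = 23490$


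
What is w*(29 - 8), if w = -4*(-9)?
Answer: 756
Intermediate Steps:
w = 36
w*(29 - 8) = 36*(29 - 8) = 36*21 = 756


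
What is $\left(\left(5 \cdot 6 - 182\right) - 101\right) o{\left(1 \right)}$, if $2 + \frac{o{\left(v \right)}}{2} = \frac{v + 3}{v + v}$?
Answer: $0$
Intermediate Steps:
$o{\left(v \right)} = -4 + \frac{3 + v}{v}$ ($o{\left(v \right)} = -4 + 2 \frac{v + 3}{v + v} = -4 + 2 \frac{3 + v}{2 v} = -4 + \frac{3 + v}{v}$)
$\left(\left(5 \cdot 6 - 182\right) - 101\right) o{\left(1 \right)} = \left(\left(5 \cdot 6 - 182\right) - 101\right) \left(-3 + \frac{3}{1}\right) = \left(\left(30 - 182\right) - 101\right) \left(-3 + 3 \cdot 1\right) = \left(-152 - 101\right) \left(-3 + 3\right) = \left(-253\right) 0 = 0$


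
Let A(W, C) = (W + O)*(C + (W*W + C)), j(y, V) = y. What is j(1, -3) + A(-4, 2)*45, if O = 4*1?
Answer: 1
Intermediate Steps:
O = 4
A(W, C) = (4 + W)*(W² + 2*C) (A(W, C) = (W + 4)*(C + (W*W + C)) = (4 + W)*(C + (W² + C)) = (4 + W)*(C + (C + W²)) = (4 + W)*(W² + 2*C))
j(1, -3) + A(-4, 2)*45 = 1 + ((-4)³ + 4*(-4)² + 8*2 + 2*2*(-4))*45 = 1 + (-64 + 4*16 + 16 - 16)*45 = 1 + (-64 + 64 + 16 - 16)*45 = 1 + 0*45 = 1 + 0 = 1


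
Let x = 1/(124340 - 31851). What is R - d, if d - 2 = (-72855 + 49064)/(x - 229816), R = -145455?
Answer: -3091756485315310/21255452023 ≈ -1.4546e+5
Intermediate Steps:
x = 1/92489 ≈ 1.0812e-5
d = 44711309845/21255452023 (d = 2 + (-72855 + 49064)/(1/92489 - 229816) = 2 - 23791/(-21255452023/92489) = 2 - 23791*(-92489/21255452023) = 2 + 2200405799/21255452023 = 44711309845/21255452023 ≈ 2.1035)
R - d = -145455 - 1*44711309845/21255452023 = -145455 - 44711309845/21255452023 = -3091756485315310/21255452023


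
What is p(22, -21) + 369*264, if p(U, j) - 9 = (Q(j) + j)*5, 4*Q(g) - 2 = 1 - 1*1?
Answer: 194645/2 ≈ 97323.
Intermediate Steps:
Q(g) = ½ (Q(g) = ½ + (1 - 1*1)/4 = ½ + (1 - 1)/4 = ½ + (¼)*0 = ½ + 0 = ½)
p(U, j) = 23/2 + 5*j (p(U, j) = 9 + (½ + j)*5 = 9 + (5/2 + 5*j) = 23/2 + 5*j)
p(22, -21) + 369*264 = (23/2 + 5*(-21)) + 369*264 = (23/2 - 105) + 97416 = -187/2 + 97416 = 194645/2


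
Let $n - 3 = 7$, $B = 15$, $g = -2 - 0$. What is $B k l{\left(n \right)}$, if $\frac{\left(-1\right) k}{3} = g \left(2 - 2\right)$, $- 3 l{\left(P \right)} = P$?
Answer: $0$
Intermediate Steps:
$g = -2$ ($g = -2 + 0 = -2$)
$n = 10$ ($n = 3 + 7 = 10$)
$l{\left(P \right)} = - \frac{P}{3}$
$k = 0$ ($k = - 3 \left(- 2 \left(2 - 2\right)\right) = - 3 \left(\left(-2\right) 0\right) = \left(-3\right) 0 = 0$)
$B k l{\left(n \right)} = 15 \cdot 0 \left(\left(- \frac{1}{3}\right) 10\right) = 0 \left(- \frac{10}{3}\right) = 0$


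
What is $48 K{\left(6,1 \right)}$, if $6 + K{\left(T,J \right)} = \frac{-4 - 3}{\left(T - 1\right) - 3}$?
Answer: $-456$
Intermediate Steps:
$K{\left(T,J \right)} = -6 - \frac{7}{-4 + T}$ ($K{\left(T,J \right)} = -6 + \frac{-4 - 3}{\left(T - 1\right) - 3} = -6 - \frac{7}{\left(-1 + T\right) - 3} = -6 - \frac{7}{-4 + T}$)
$48 K{\left(6,1 \right)} = 48 \frac{17 - 36}{-4 + 6} = 48 \frac{17 - 36}{2} = 48 \cdot \frac{1}{2} \left(-19\right) = 48 \left(- \frac{19}{2}\right) = -456$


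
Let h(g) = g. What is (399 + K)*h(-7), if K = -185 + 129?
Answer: -2401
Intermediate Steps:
K = -56
(399 + K)*h(-7) = (399 - 56)*(-7) = 343*(-7) = -2401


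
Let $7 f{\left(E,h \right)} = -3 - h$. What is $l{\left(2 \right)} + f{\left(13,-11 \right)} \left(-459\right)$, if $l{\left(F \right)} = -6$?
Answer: $- \frac{3714}{7} \approx -530.57$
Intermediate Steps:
$f{\left(E,h \right)} = - \frac{3}{7} - \frac{h}{7}$ ($f{\left(E,h \right)} = \frac{-3 - h}{7} = - \frac{3}{7} - \frac{h}{7}$)
$l{\left(2 \right)} + f{\left(13,-11 \right)} \left(-459\right) = -6 + \left(- \frac{3}{7} - - \frac{11}{7}\right) \left(-459\right) = -6 + \left(- \frac{3}{7} + \frac{11}{7}\right) \left(-459\right) = -6 + \frac{8}{7} \left(-459\right) = -6 - \frac{3672}{7} = - \frac{3714}{7}$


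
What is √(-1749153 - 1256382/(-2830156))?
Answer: I*√3502583095160802954/1415078 ≈ 1322.6*I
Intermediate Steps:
√(-1749153 - 1256382/(-2830156)) = √(-1749153 - 1256382*(-1/2830156)) = √(-1749153 + 628191/1415078) = √(-2475187300743/1415078) = I*√3502583095160802954/1415078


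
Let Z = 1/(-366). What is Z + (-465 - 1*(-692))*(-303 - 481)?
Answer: -65136289/366 ≈ -1.7797e+5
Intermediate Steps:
Z = -1/366 ≈ -0.0027322
Z + (-465 - 1*(-692))*(-303 - 481) = -1/366 + (-465 - 1*(-692))*(-303 - 481) = -1/366 + (-465 + 692)*(-784) = -1/366 + 227*(-784) = -1/366 - 177968 = -65136289/366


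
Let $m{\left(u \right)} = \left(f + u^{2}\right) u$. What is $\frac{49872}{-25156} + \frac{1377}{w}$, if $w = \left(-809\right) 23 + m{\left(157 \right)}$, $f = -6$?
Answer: $- \frac{5333047671}{2690534824} \approx -1.9822$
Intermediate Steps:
$m{\left(u \right)} = u \left(-6 + u^{2}\right)$ ($m{\left(u \right)} = \left(-6 + u^{2}\right) u = u \left(-6 + u^{2}\right)$)
$w = 3850344$ ($w = \left(-809\right) 23 + 157 \left(-6 + 157^{2}\right) = -18607 + 157 \left(-6 + 24649\right) = -18607 + 157 \cdot 24643 = -18607 + 3868951 = 3850344$)
$\frac{49872}{-25156} + \frac{1377}{w} = \frac{49872}{-25156} + \frac{1377}{3850344} = 49872 \left(- \frac{1}{25156}\right) + 1377 \cdot \frac{1}{3850344} = - \frac{12468}{6289} + \frac{153}{427816} = - \frac{5333047671}{2690534824}$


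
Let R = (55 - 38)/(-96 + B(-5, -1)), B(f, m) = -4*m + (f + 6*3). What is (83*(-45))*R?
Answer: 63495/79 ≈ 803.73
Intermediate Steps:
B(f, m) = 18 + f - 4*m (B(f, m) = -4*m + (f + 18) = -4*m + (18 + f) = 18 + f - 4*m)
R = -17/79 (R = (55 - 38)/(-96 + (18 - 5 - 4*(-1))) = 17/(-96 + (18 - 5 + 4)) = 17/(-96 + 17) = 17/(-79) = 17*(-1/79) = -17/79 ≈ -0.21519)
(83*(-45))*R = (83*(-45))*(-17/79) = -3735*(-17/79) = 63495/79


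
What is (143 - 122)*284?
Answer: 5964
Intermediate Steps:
(143 - 122)*284 = 21*284 = 5964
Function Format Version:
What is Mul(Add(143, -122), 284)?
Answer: 5964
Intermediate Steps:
Mul(Add(143, -122), 284) = Mul(21, 284) = 5964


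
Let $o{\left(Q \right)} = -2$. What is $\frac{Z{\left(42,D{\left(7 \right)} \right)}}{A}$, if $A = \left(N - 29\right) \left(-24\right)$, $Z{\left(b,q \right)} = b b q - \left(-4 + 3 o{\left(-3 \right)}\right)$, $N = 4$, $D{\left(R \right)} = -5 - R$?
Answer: $- \frac{10579}{300} \approx -35.263$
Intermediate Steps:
$Z{\left(b,q \right)} = 10 + q b^{2}$ ($Z{\left(b,q \right)} = b b q + \left(4 - -6\right) = b^{2} q + \left(4 + 6\right) = q b^{2} + 10 = 10 + q b^{2}$)
$A = 600$ ($A = \left(4 - 29\right) \left(-24\right) = \left(-25\right) \left(-24\right) = 600$)
$\frac{Z{\left(42,D{\left(7 \right)} \right)}}{A} = \frac{10 + \left(-5 - 7\right) 42^{2}}{600} = \left(10 + \left(-5 - 7\right) 1764\right) \frac{1}{600} = \left(10 - 21168\right) \frac{1}{600} = \left(-21158\right) \frac{1}{600} = - \frac{10579}{300}$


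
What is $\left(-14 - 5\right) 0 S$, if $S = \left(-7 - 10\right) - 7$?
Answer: $0$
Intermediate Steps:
$S = -24$ ($S = -17 - 7 = -24$)
$\left(-14 - 5\right) 0 S = \left(-14 - 5\right) 0 \left(-24\right) = \left(-19\right) 0 \left(-24\right) = 0 \left(-24\right) = 0$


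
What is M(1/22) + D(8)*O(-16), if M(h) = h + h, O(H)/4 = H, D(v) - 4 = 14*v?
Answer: -81663/11 ≈ -7423.9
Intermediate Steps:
D(v) = 4 + 14*v
O(H) = 4*H
M(h) = 2*h
M(1/22) + D(8)*O(-16) = 2/22 + (4 + 14*8)*(4*(-16)) = 2*(1/22) + (4 + 112)*(-64) = 1/11 + 116*(-64) = 1/11 - 7424 = -81663/11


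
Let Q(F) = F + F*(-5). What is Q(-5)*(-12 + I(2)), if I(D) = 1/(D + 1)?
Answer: -700/3 ≈ -233.33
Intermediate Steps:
I(D) = 1/(1 + D)
Q(F) = -4*F (Q(F) = F - 5*F = -4*F)
Q(-5)*(-12 + I(2)) = (-4*(-5))*(-12 + 1/(1 + 2)) = 20*(-12 + 1/3) = 20*(-35/3) = -700/3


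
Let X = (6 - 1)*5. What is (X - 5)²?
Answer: 400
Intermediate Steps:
X = 25 (X = 5*5 = 25)
(X - 5)² = (25 - 5)² = 20² = 400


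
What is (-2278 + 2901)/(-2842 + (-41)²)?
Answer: -623/1161 ≈ -0.53661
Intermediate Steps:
(-2278 + 2901)/(-2842 + (-41)²) = 623/(-2842 + 1681) = 623/(-1161) = 623*(-1/1161) = -623/1161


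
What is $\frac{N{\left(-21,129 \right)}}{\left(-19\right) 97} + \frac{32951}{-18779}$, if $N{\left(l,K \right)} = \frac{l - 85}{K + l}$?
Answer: $- \frac{3278354135}{1868923638} \approx -1.7541$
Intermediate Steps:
$N{\left(l,K \right)} = \frac{-85 + l}{K + l}$
$\frac{N{\left(-21,129 \right)}}{\left(-19\right) 97} + \frac{32951}{-18779} = \frac{\frac{1}{129 - 21} \left(-85 - 21\right)}{\left(-19\right) 97} + \frac{32951}{-18779} = \frac{\frac{1}{108} \left(-106\right)}{-1843} + 32951 \left(- \frac{1}{18779}\right) = \frac{1}{108} \left(-106\right) \left(- \frac{1}{1843}\right) - \frac{32951}{18779} = \left(- \frac{53}{54}\right) \left(- \frac{1}{1843}\right) - \frac{32951}{18779} = \frac{53}{99522} - \frac{32951}{18779} = - \frac{3278354135}{1868923638}$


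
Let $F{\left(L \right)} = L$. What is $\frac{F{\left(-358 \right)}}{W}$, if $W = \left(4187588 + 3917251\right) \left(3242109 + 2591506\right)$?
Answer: $- \frac{358}{47280510362985} \approx -7.5718 \cdot 10^{-12}$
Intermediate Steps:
$W = 47280510362985$ ($W = 8104839 \cdot 5833615 = 47280510362985$)
$\frac{F{\left(-358 \right)}}{W} = - \frac{358}{47280510362985}$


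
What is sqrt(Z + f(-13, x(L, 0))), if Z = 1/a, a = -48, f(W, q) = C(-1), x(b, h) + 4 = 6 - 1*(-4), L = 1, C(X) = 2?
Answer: sqrt(285)/12 ≈ 1.4068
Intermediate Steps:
x(b, h) = 6 (x(b, h) = -4 + (6 - 1*(-4)) = -4 + (6 + 4) = -4 + 10 = 6)
f(W, q) = 2
Z = -1/48 (Z = 1/(-48) = -1/48 ≈ -0.020833)
sqrt(Z + f(-13, x(L, 0))) = sqrt(-1/48 + 2) = sqrt(95/48) = sqrt(285)/12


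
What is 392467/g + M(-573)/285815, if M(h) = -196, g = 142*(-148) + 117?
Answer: -112177051809/5973247685 ≈ -18.780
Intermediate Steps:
g = -20899 (g = -21016 + 117 = -20899)
392467/g + M(-573)/285815 = 392467/(-20899) - 196/285815 = 392467*(-1/20899) - 196*1/285815 = -392467/20899 - 196/285815 = -112177051809/5973247685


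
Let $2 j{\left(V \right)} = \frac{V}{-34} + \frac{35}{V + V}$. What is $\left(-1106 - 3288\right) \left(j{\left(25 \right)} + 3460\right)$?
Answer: $- \frac{1292268809}{85} \approx -1.5203 \cdot 10^{7}$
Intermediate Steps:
$j{\left(V \right)} = - \frac{V}{68} + \frac{35}{4 V}$ ($j{\left(V \right)} = \frac{\frac{V}{-34} + \frac{35}{V + V}}{2} = \frac{V \left(- \frac{1}{34}\right) + \frac{35}{2 V}}{2} = \frac{- \frac{V}{34} + 35 \frac{1}{2 V}}{2} = \frac{- \frac{V}{34} + \frac{35}{2 V}}{2} = - \frac{V}{68} + \frac{35}{4 V}$)
$\left(-1106 - 3288\right) \left(j{\left(25 \right)} + 3460\right) = \left(-1106 - 3288\right) \left(\frac{595 - 25^{2}}{68 \cdot 25} + 3460\right) = - 4394 \left(\frac{1}{68} \cdot \frac{1}{25} \left(595 - 625\right) + 3460\right) = - 4394 \left(\frac{1}{68} \cdot \frac{1}{25} \left(-30\right) + 3460\right) = - 4394 \left(- \frac{3}{170} + 3460\right) = \left(-4394\right) \frac{588197}{170} = - \frac{1292268809}{85}$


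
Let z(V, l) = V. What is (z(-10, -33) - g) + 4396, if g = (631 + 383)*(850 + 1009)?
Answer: -1880640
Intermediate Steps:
g = 1885026 (g = 1014*1859 = 1885026)
(z(-10, -33) - g) + 4396 = (-10 - 1*1885026) + 4396 = (-10 - 1885026) + 4396 = -1885036 + 4396 = -1880640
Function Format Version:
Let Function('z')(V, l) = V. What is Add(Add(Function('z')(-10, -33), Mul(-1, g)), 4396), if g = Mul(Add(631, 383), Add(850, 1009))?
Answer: -1880640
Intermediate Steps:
g = 1885026 (g = Mul(1014, 1859) = 1885026)
Add(Add(Function('z')(-10, -33), Mul(-1, g)), 4396) = Add(Add(-10, Mul(-1, 1885026)), 4396) = Add(Add(-10, -1885026), 4396) = Add(-1885036, 4396) = -1880640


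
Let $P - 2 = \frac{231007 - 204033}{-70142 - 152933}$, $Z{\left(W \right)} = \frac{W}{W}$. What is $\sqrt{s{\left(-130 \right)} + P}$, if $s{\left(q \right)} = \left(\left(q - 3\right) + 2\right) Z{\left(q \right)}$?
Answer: $\frac{i \sqrt{257014960027}}{44615} \approx 11.363 i$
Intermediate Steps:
$Z{\left(W \right)} = 1$
$P = \frac{419176}{223075}$ ($P = 2 + \frac{231007 - 204033}{-70142 - 152933} = 2 + \frac{26974}{-223075} = 2 + 26974 \left(- \frac{1}{223075}\right) = 2 - \frac{26974}{223075} = \frac{419176}{223075} \approx 1.8791$)
$s{\left(q \right)} = -1 + q$ ($s{\left(q \right)} = \left(\left(q - 3\right) + 2\right) 1 = \left(\left(-3 + q\right) + 2\right) 1 = \left(-1 + q\right) 1 = -1 + q$)
$\sqrt{s{\left(-130 \right)} + P} = \sqrt{\left(-1 - 130\right) + \frac{419176}{223075}} = \sqrt{-131 + \frac{419176}{223075}} = \sqrt{- \frac{28803649}{223075}} = \frac{i \sqrt{257014960027}}{44615}$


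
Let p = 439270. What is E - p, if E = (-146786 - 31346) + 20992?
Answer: -596410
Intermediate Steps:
E = -157140 (E = -178132 + 20992 = -157140)
E - p = -157140 - 1*439270 = -157140 - 439270 = -596410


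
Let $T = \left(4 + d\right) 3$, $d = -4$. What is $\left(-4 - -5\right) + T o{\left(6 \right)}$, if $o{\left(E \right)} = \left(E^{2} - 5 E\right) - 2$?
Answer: $1$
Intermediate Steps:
$o{\left(E \right)} = -2 + E^{2} - 5 E$
$T = 0$ ($T = \left(4 - 4\right) 3 = 0 \cdot 3 = 0$)
$\left(-4 - -5\right) + T o{\left(6 \right)} = \left(-4 - -5\right) + 0 \left(-2 + 6^{2} - 30\right) = \left(-4 + 5\right) + 0 \left(-2 + 36 - 30\right) = 1 + 0 \cdot 4 = 1 + 0 = 1$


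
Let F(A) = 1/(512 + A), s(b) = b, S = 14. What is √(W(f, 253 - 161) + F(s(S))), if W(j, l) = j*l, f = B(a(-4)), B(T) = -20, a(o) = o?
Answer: I*√509083314/526 ≈ 42.895*I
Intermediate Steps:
f = -20
√(W(f, 253 - 161) + F(s(S))) = √(-20*(253 - 161) + 1/(512 + 14)) = √(-20*92 + 1/526) = √(-1840 + 1/526) = √(-967839/526) = I*√509083314/526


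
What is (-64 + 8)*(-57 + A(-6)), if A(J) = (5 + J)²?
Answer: 3136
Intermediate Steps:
(-64 + 8)*(-57 + A(-6)) = (-64 + 8)*(-57 + (5 - 6)²) = -56*(-57 + (-1)²) = -56*(-57 + 1) = -56*(-56) = 3136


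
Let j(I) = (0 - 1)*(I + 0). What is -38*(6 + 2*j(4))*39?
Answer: 2964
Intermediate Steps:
j(I) = -I
-38*(6 + 2*j(4))*39 = -38*(6 + 2*(-1*4))*39 = -38*(6 + 2*(-4))*39 = -38*(6 - 8)*39 = -38*(-2)*39 = 76*39 = 2964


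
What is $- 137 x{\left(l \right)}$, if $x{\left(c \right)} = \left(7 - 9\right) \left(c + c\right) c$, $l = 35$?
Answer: $671300$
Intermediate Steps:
$x{\left(c \right)} = - 4 c^{2}$ ($x{\left(c \right)} = - 2 \cdot 2 c c = - 4 c c = - 4 c^{2}$)
$- 137 x{\left(l \right)} = - 137 \left(- 4 \cdot 35^{2}\right) = - 137 \left(\left(-4\right) 1225\right) = \left(-137\right) \left(-4900\right) = 671300$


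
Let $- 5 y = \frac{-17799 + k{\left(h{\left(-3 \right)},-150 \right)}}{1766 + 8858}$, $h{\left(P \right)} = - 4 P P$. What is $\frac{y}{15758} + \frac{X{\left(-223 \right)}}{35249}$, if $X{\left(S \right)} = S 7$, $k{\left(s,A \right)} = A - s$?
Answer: $- \frac{1306026987223}{29505702775040} \approx -0.044264$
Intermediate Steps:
$h{\left(P \right)} = - 4 P^{2}$
$X{\left(S \right)} = 7 S$
$y = \frac{17913}{53120}$ ($y = - \frac{\left(-17799 - \left(150 - 4 \left(-3\right)^{2}\right)\right) \frac{1}{1766 + 8858}}{5} = - \frac{\left(-17799 - \left(150 - 36\right)\right) \frac{1}{10624}}{5} = - \frac{\left(-17799 - 114\right) \frac{1}{10624}}{5} = - \frac{\left(-17913\right) \frac{1}{10624}}{5} = \left(- \frac{1}{5}\right) \left(- \frac{17913}{10624}\right) = \frac{17913}{53120} \approx 0.33722$)
$\frac{y}{15758} + \frac{X{\left(-223 \right)}}{35249} = \frac{17913}{53120 \cdot 15758} + \frac{7 \left(-223\right)}{35249} = \frac{17913}{53120} \cdot \frac{1}{15758} - \frac{1561}{35249} = \frac{17913}{837064960} - \frac{1561}{35249} = - \frac{1306026987223}{29505702775040}$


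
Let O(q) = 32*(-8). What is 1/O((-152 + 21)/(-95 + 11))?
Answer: -1/256 ≈ -0.0039063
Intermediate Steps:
O(q) = -256
1/O((-152 + 21)/(-95 + 11)) = 1/(-256) = -1/256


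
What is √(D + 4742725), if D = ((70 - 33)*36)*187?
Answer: √4991809 ≈ 2234.2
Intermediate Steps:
D = 249084 (D = (37*36)*187 = 1332*187 = 249084)
√(D + 4742725) = √(249084 + 4742725) = √4991809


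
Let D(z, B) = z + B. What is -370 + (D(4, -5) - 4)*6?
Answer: -400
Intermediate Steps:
D(z, B) = B + z
-370 + (D(4, -5) - 4)*6 = -370 + ((-5 + 4) - 4)*6 = -370 + (-1 - 4)*6 = -370 - 5*6 = -370 - 30 = -400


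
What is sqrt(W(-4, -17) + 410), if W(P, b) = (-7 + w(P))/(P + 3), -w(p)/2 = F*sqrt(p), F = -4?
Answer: sqrt(417 - 16*I) ≈ 20.424 - 0.3917*I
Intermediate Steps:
w(p) = 8*sqrt(p) (w(p) = -(-8)*sqrt(p) = 8*sqrt(p))
W(P, b) = (-7 + 8*sqrt(P))/(3 + P) (W(P, b) = (-7 + 8*sqrt(P))/(P + 3) = (-7 + 8*sqrt(P))/(3 + P))
sqrt(W(-4, -17) + 410) = sqrt((-7 + 8*sqrt(-4))/(3 - 4) + 410) = sqrt((-7 + 8*(2*I))/(-1) + 410) = sqrt(-(-7 + 16*I) + 410) = sqrt((7 - 16*I) + 410) = sqrt(417 - 16*I)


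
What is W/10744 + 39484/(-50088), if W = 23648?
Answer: 23758279/16817046 ≈ 1.4128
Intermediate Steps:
W/10744 + 39484/(-50088) = 23648/10744 + 39484/(-50088) = 23648*(1/10744) + 39484*(-1/50088) = 2956/1343 - 9871/12522 = 23758279/16817046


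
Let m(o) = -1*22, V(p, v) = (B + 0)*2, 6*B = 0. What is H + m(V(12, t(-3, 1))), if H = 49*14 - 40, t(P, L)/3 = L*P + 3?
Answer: 624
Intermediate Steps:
B = 0 (B = (1/6)*0 = 0)
t(P, L) = 9 + 3*L*P (t(P, L) = 3*(L*P + 3) = 3*(3 + L*P) = 9 + 3*L*P)
V(p, v) = 0 (V(p, v) = (0 + 0)*2 = 0*2 = 0)
H = 646 (H = 686 - 40 = 646)
m(o) = -22
H + m(V(12, t(-3, 1))) = 646 - 22 = 624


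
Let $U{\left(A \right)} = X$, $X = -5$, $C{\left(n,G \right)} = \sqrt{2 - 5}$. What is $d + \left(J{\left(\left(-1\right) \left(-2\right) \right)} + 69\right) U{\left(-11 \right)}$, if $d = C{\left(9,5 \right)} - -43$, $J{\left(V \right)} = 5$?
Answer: $-327 + i \sqrt{3} \approx -327.0 + 1.732 i$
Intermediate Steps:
$C{\left(n,G \right)} = i \sqrt{3}$ ($C{\left(n,G \right)} = \sqrt{-3} = i \sqrt{3}$)
$d = 43 + i \sqrt{3}$ ($d = i \sqrt{3} - -43 = i \sqrt{3} + 43 = 43 + i \sqrt{3} \approx 43.0 + 1.732 i$)
$U{\left(A \right)} = -5$
$d + \left(J{\left(\left(-1\right) \left(-2\right) \right)} + 69\right) U{\left(-11 \right)} = \left(43 + i \sqrt{3}\right) + \left(5 + 69\right) \left(-5\right) = \left(43 + i \sqrt{3}\right) + 74 \left(-5\right) = \left(43 + i \sqrt{3}\right) - 370 = -327 + i \sqrt{3}$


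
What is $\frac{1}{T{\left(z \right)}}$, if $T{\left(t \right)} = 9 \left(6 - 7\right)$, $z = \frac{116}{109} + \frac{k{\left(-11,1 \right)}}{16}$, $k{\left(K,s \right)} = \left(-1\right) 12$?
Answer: $- \frac{1}{9} \approx -0.11111$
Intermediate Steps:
$k{\left(K,s \right)} = -12$
$z = \frac{137}{436}$ ($z = \frac{116}{109} - \frac{12}{16} = 116 \cdot \frac{1}{109} - \frac{3}{4} = \frac{116}{109} - \frac{3}{4} = \frac{137}{436} \approx 0.31422$)
$T{\left(t \right)} = -9$ ($T{\left(t \right)} = 9 \left(-1\right) = -9$)
$\frac{1}{T{\left(z \right)}} = \frac{1}{-9} = - \frac{1}{9}$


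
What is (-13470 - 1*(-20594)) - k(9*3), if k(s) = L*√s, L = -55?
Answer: 7124 + 165*√3 ≈ 7409.8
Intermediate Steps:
k(s) = -55*√s
(-13470 - 1*(-20594)) - k(9*3) = (-13470 - 1*(-20594)) - (-55)*√(9*3) = (-13470 + 20594) - (-55)*√27 = 7124 - (-55)*3*√3 = 7124 - (-165)*√3 = 7124 + 165*√3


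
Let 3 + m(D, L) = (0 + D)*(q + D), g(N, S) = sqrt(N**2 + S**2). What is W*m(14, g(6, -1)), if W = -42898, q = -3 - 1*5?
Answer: -3474738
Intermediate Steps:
q = -8 (q = -3 - 5 = -8)
m(D, L) = -3 + D*(-8 + D) (m(D, L) = -3 + (0 + D)*(-8 + D) = -3 + D*(-8 + D))
W*m(14, g(6, -1)) = -42898*(-3 + 14**2 - 8*14) = -42898*(-3 + 196 - 112) = -42898*81 = -3474738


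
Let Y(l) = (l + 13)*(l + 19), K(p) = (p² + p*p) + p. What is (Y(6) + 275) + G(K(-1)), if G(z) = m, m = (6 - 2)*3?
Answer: 762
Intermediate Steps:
m = 12 (m = 4*3 = 12)
K(p) = p + 2*p² (K(p) = (p² + p²) + p = 2*p² + p = p + 2*p²)
Y(l) = (13 + l)*(19 + l)
G(z) = 12
(Y(6) + 275) + G(K(-1)) = ((247 + 6² + 32*6) + 275) + 12 = ((247 + 36 + 192) + 275) + 12 = (475 + 275) + 12 = 750 + 12 = 762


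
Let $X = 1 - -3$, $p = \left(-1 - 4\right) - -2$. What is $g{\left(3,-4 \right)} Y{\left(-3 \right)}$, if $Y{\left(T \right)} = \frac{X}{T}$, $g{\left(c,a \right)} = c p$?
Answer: $12$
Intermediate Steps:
$p = -3$ ($p = \left(-1 - 4\right) + 2 = -5 + 2 = -3$)
$g{\left(c,a \right)} = - 3 c$ ($g{\left(c,a \right)} = c \left(-3\right) = - 3 c$)
$X = 4$ ($X = 1 + 3 = 4$)
$Y{\left(T \right)} = \frac{4}{T}$
$g{\left(3,-4 \right)} Y{\left(-3 \right)} = \left(-3\right) 3 \frac{4}{-3} = - 9 \cdot 4 \left(- \frac{1}{3}\right) = \left(-9\right) \left(- \frac{4}{3}\right) = 12$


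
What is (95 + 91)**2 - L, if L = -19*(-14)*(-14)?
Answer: 38320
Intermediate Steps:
L = -3724 (L = 266*(-14) = -3724)
(95 + 91)**2 - L = (95 + 91)**2 - 1*(-3724) = 186**2 + 3724 = 34596 + 3724 = 38320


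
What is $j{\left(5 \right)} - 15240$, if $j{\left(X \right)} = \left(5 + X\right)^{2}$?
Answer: $-15140$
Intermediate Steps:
$j{\left(5 \right)} - 15240 = \left(5 + 5\right)^{2} - 15240 = 10^{2} - 15240 = 100 - 15240 = -15140$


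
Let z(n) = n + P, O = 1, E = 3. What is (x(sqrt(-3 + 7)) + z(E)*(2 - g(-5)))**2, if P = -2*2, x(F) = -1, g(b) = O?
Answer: 4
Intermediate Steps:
g(b) = 1
P = -4
z(n) = -4 + n (z(n) = n - 4 = -4 + n)
(x(sqrt(-3 + 7)) + z(E)*(2 - g(-5)))**2 = (-1 + (-4 + 3)*(2 - 1*1))**2 = (-1 - (2 - 1))**2 = (-1 - 1*1)**2 = (-1 - 1)**2 = (-2)**2 = 4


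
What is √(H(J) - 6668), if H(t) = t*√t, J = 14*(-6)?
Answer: 2*√(-1667 - 42*I*√21) ≈ 4.7062 - 81.793*I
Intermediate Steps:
J = -84
H(t) = t^(3/2)
√(H(J) - 6668) = √((-84)^(3/2) - 6668) = √(-168*I*√21 - 6668) = √(-6668 - 168*I*√21)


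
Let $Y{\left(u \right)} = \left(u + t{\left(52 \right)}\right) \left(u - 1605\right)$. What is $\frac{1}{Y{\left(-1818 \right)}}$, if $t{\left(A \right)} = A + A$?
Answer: $\frac{1}{5867022} \approx 1.7044 \cdot 10^{-7}$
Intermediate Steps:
$t{\left(A \right)} = 2 A$
$Y{\left(u \right)} = \left(-1605 + u\right) \left(104 + u\right)$ ($Y{\left(u \right)} = \left(u + 2 \cdot 52\right) \left(u - 1605\right) = \left(u + 104\right) \left(-1605 + u\right) = \left(104 + u\right) \left(-1605 + u\right) = \left(-1605 + u\right) \left(104 + u\right)$)
$\frac{1}{Y{\left(-1818 \right)}} = \frac{1}{-166920 + \left(-1818\right)^{2} - -2728818} = \frac{1}{-166920 + 3305124 + 2728818} = \frac{1}{5867022}$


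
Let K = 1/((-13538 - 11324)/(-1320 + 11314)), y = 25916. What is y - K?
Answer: 322166793/12431 ≈ 25916.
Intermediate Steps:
K = -4997/12431 (K = 1/(-24862/9994) = 1/(-24862*1/9994) = 1/(-12431/4997) = -4997/12431 ≈ -0.40198)
y - K = 25916 - 1*(-4997/12431) = 25916 + 4997/12431 = 322166793/12431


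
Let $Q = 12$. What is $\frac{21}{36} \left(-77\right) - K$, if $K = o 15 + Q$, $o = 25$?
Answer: $- \frac{5183}{12} \approx -431.92$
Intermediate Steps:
$K = 387$ ($K = 25 \cdot 15 + 12 = 375 + 12 = 387$)
$\frac{21}{36} \left(-77\right) - K = \frac{21}{36} \left(-77\right) - 387 = 21 \cdot \frac{1}{36} \left(-77\right) - 387 = \frac{7}{12} \left(-77\right) - 387 = - \frac{539}{12} - 387 = - \frac{5183}{12}$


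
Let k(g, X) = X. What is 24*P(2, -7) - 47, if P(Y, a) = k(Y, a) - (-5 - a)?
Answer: -263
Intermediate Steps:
P(Y, a) = 5 + 2*a (P(Y, a) = a - (-5 - a) = a + (5 + a) = 5 + 2*a)
24*P(2, -7) - 47 = 24*(5 + 2*(-7)) - 47 = 24*(5 - 14) - 47 = 24*(-9) - 47 = -216 - 47 = -263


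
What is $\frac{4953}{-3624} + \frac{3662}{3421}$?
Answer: $- \frac{1224375}{4132568} \approx -0.29627$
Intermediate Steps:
$\frac{4953}{-3624} + \frac{3662}{3421} = 4953 \left(- \frac{1}{3624}\right) + 3662 \cdot \frac{1}{3421} = - \frac{1651}{1208} + \frac{3662}{3421} = - \frac{1224375}{4132568}$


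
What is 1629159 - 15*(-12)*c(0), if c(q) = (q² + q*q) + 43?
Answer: 1636899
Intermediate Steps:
c(q) = 43 + 2*q² (c(q) = (q² + q²) + 43 = 2*q² + 43 = 43 + 2*q²)
1629159 - 15*(-12)*c(0) = 1629159 - 15*(-12)*(43 + 2*0²) = 1629159 - (-180)*(43 + 2*0) = 1629159 - (-180)*(43 + 0) = 1629159 - (-180)*43 = 1629159 - 1*(-7740) = 1629159 + 7740 = 1636899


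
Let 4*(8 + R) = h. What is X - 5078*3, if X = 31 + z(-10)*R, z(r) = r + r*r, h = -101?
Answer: -36391/2 ≈ -18196.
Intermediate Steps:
R = -133/4 (R = -8 + (1/4)*(-101) = -8 - 101/4 = -133/4 ≈ -33.250)
z(r) = r + r**2
X = -5923/2 (X = 31 - 10*(1 - 10)*(-133/4) = 31 - 10*(-9)*(-133/4) = 31 + 90*(-133/4) = 31 - 5985/2 = -5923/2 ≈ -2961.5)
X - 5078*3 = -5923/2 - 5078*3 = -5923/2 - 1*15234 = -5923/2 - 15234 = -36391/2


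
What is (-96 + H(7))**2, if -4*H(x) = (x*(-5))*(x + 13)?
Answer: 6241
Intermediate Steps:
H(x) = 5*x*(13 + x)/4 (H(x) = -x*(-5)*(x + 13)/4 = -(-5*x)*(13 + x)/4 = -(-5)*x*(13 + x)/4 = 5*x*(13 + x)/4)
(-96 + H(7))**2 = (-96 + (5/4)*7*(13 + 7))**2 = (-96 + (5/4)*7*20)**2 = (-96 + 175)**2 = 79**2 = 6241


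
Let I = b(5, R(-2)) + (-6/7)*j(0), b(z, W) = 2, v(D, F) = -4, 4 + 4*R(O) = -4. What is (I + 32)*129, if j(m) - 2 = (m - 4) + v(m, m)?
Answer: 35346/7 ≈ 5049.4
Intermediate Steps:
R(O) = -2 (R(O) = -1 + (¼)*(-4) = -1 - 1 = -2)
j(m) = -6 + m (j(m) = 2 + ((m - 4) - 4) = 2 + ((-4 + m) - 4) = 2 + (-8 + m) = -6 + m)
I = 50/7 (I = 2 + (-6/7)*(-6 + 0) = 2 - 6*⅐*(-6) = 2 - 6/7*(-6) = 2 + 36/7 = 50/7 ≈ 7.1429)
(I + 32)*129 = (50/7 + 32)*129 = (274/7)*129 = 35346/7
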